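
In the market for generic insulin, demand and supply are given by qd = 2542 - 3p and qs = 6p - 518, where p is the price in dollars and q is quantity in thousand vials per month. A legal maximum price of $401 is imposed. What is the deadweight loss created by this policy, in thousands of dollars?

0

In a free market, 2542 - 3p = 6p - 518 gives the equilibrium p* = 340, q* = 1522.
The ceiling of 401 is above the equilibrium price 340, so it is not binding; the market clears at p* = 340, q* = 1522.
Since the control does not bind, no trades are prevented and deadweight loss is zero.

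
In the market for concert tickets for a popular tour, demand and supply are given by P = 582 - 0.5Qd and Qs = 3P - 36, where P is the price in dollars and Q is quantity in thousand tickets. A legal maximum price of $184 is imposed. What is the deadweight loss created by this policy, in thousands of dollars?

11760

Rearranging demand gives Qd = 1164 - 2P. Setting quantity demanded equal to quantity supplied, 1164 - 2P = 3P - 36, gives P* = 240 and Q* = 684.
Since 184 < 240, the ceiling is binding.
At P = 184: Qd = 1164 - 2·184 = 796 and Qs = 3·184 - 36 = 516.
Quantity traded falls to 516. At Q = 516 the demand price is (1164 - 516)/2 = 324 and the supply price is (36 + 516)/3 = 184.
Deadweight loss = ½ · (324 - 184) · (684 - 516) = ½ · 140 · 168 = 11760.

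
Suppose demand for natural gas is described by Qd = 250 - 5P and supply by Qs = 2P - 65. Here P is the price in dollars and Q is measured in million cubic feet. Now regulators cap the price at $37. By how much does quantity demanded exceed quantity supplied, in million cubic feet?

Without the control the market clears where 250 - 5P = 2P - 65, i.e. P* = 45 and Q* = 25.
Because the ceiling (37) lies below the market-clearing price, it is binding.
At P = 37: Qd = 250 - 5·37 = 65 and Qs = 2·37 - 65 = 9.
Shortage = Qd - Qs = 65 - 9 = 56.

56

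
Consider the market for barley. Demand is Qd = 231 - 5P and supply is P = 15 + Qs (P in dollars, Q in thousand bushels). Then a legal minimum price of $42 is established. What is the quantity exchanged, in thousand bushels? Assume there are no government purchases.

Rearranging supply gives Qs = P - 15. In a free market, 231 - 5P = P - 15 gives the equilibrium P* = 41, Q* = 26.
Since 42 > 41, the floor is binding.
At P = 42: Qd = 231 - 5·42 = 21 and Qs = 42 - 15 = 27.
The quantity actually transacted is the short side, demand: 21.

21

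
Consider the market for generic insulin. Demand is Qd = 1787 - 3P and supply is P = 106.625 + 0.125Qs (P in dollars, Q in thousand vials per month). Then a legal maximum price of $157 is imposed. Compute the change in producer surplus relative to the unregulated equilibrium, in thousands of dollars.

-61005

Rearranging supply gives Qs = 8P - 853. In a free market, 1787 - 3P = 8P - 853 gives the equilibrium P* = 240, Q* = 1067.
Because the ceiling (157) lies below the market-clearing price, it is binding.
At P = 157: Qd = 1787 - 3·157 = 1316 and Qs = 8·157 - 853 = 403.
Producer surplus without the control is ½ · (240 - 106.625) · 1067 = 71155.5625.
With the ceiling, producers sell 403 units at 157, so PS = ½ · (157 - 106.625) · 403 = 10150.5625.
Change in producer surplus = 10150.5625 - 71155.5625 = -61005.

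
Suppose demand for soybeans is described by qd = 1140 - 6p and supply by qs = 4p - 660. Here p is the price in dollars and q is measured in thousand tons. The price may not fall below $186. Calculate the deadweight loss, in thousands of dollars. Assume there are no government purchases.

270

Equilibrium: 1140 - 6p = 4p - 660, so 1800 = 10p and p* = 180, q* = 60.
Since 186 > 180, the floor is binding.
At p = 186: qd = 1140 - 6·186 = 24 and qs = 4·186 - 660 = 84.
Quantity traded falls to 24. At q = 24 the demand price is (1140 - 24)/6 = 186 and the supply price is (660 + 24)/4 = 171.
Deadweight loss = ½ · (186 - 171) · (60 - 24) = ½ · 15 · 36 = 270.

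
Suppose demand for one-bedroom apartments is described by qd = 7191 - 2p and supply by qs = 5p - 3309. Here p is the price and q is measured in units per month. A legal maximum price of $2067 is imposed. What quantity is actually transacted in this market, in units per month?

In a free market, 7191 - 2p = 5p - 3309 gives the equilibrium p* = 1500, q* = 4191.
The ceiling of 2067 is above the equilibrium price 1500, so it is not binding; the market clears at p* = 1500, q* = 4191.

4191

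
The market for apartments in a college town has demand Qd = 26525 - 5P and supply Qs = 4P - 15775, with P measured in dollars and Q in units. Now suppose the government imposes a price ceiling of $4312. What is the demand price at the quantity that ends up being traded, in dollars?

Without the control the market clears where 26525 - 5P = 4P - 15775, i.e. P* = 4700 and Q* = 3025.
The ceiling of 4312 is below the equilibrium price 4700, so it binds.
At P = 4312: Qd = 26525 - 5·4312 = 4965 and Qs = 4·4312 - 15775 = 1473.
Only 1473 units reach the market. On the demand curve, the marginal buyer's willingness to pay at Q = 1473 is (26525 - 1473)/5 = 5010.4.

5010.4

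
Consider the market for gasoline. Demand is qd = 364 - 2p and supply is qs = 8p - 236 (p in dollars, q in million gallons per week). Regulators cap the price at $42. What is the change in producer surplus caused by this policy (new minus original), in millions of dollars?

-3096

Equilibrium: 364 - 2p = 8p - 236, so 600 = 10p and p* = 60, q* = 244.
The ceiling of 42 is below the equilibrium price 60, so it binds.
At p = 42: qd = 364 - 2·42 = 280 and qs = 8·42 - 236 = 100.
Producer surplus without the control is ½ · (60 - 29.5) · 244 = 3721.
With the ceiling, producers sell 100 units at 42, so PS = ½ · (42 - 29.5) · 100 = 625.
Change in producer surplus = 625 - 3721 = -3096.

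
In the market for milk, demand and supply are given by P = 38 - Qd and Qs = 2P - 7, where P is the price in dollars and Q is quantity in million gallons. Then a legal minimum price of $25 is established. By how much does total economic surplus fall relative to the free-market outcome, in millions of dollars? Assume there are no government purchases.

75

Rearranging demand gives Qd = 38 - P. Setting quantity demanded equal to quantity supplied, 38 - P = 2P - 7, gives P* = 15 and Q* = 23.
Because the floor (25) lies above the market-clearing price, it is binding.
At P = 25: Qd = 38 - 25 = 13 and Qs = 2·25 - 7 = 43.
Quantity traded falls to 13. At Q = 13 the demand price is 38 - 13 = 25 and the supply price is (7 + 13)/2 = 10.
Deadweight loss = ½ · (25 - 10) · (23 - 13) = ½ · 15 · 10 = 75.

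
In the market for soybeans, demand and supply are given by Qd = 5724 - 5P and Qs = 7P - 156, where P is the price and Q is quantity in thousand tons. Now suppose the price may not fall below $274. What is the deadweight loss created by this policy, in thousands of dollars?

Without the control the market clears where 5724 - 5P = 7P - 156, i.e. P* = 490 and Q* = 3274.
Since 274 is below P* = 490, the floor does not bind and the free-market outcome prevails.
Since the control does not bind, no trades are prevented and deadweight loss is zero.

0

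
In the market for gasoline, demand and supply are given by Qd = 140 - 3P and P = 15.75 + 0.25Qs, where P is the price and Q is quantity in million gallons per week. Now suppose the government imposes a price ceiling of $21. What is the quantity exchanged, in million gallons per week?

Rearranging supply gives Qs = 4P - 63. In a free market, 140 - 3P = 4P - 63 gives the equilibrium P* = 29, Q* = 53.
The ceiling of 21 is below the equilibrium price 29, so it binds.
At P = 21: Qd = 140 - 3·21 = 77 and Qs = 4·21 - 63 = 21.
The quantity actually transacted is the short side, supply: 21.

21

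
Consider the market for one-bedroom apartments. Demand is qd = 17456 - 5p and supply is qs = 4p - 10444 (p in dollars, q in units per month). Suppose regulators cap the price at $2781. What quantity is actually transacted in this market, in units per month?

680

Setting quantity demanded equal to quantity supplied, 17456 - 5p = 4p - 10444, gives p* = 3100 and q* = 1956.
Because the ceiling (2781) lies below the market-clearing price, it is binding.
At p = 2781: qd = 17456 - 5·2781 = 3551 and qs = 4·2781 - 10444 = 680.
The quantity actually transacted is the short side, supply: 680.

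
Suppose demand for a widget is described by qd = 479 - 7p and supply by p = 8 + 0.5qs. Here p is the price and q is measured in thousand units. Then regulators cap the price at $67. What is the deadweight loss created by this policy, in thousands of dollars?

0

Rearranging supply gives qs = 2p - 16. In a free market, 479 - 7p = 2p - 16 gives the equilibrium p* = 55, q* = 94.
The ceiling of 67 is above the equilibrium price 55, so it is not binding; the market clears at p* = 55, q* = 94.
Since the control does not bind, no trades are prevented and deadweight loss is zero.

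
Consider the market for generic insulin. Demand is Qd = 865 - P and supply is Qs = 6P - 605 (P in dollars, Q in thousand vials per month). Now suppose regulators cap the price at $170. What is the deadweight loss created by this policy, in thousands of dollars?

33600

In a free market, 865 - P = 6P - 605 gives the equilibrium P* = 210, Q* = 655.
Because the ceiling (170) lies below the market-clearing price, it is binding.
At P = 170: Qd = 865 - 170 = 695 and Qs = 6·170 - 605 = 415.
Quantity traded falls to 415. At Q = 415 the demand price is 865 - 415 = 450 and the supply price is (605 + 415)/6 = 170.
Deadweight loss = ½ · (450 - 170) · (655 - 415) = ½ · 280 · 240 = 33600.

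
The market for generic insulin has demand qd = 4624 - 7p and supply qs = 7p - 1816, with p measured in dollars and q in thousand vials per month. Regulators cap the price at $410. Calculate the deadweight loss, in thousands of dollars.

Without the control the market clears where 4624 - 7p = 7p - 1816, i.e. p* = 460 and q* = 1404.
Because the ceiling (410) lies below the market-clearing price, it is binding.
At p = 410: qd = 4624 - 7·410 = 1754 and qs = 7·410 - 1816 = 1054.
Quantity traded falls to 1054. At q = 1054 the demand price is (4624 - 1054)/7 = 510 and the supply price is (1816 + 1054)/7 = 410.
Deadweight loss = ½ · (510 - 410) · (1404 - 1054) = ½ · 100 · 350 = 17500.

17500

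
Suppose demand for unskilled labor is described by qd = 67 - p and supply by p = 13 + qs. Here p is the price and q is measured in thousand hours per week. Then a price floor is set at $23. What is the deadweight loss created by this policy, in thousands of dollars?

0

Rearranging supply gives qs = p - 13. Setting quantity demanded equal to quantity supplied, 67 - p = p - 13, gives p* = 40 and q* = 27.
The floor of 23 is below the equilibrium price 40, so it is not binding; the market clears at p* = 40, q* = 27.
Since the control does not bind, no trades are prevented and deadweight loss is zero.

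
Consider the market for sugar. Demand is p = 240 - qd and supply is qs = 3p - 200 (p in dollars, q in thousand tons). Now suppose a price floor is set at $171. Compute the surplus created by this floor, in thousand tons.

244

Rearranging demand gives qd = 240 - p. Setting quantity demanded equal to quantity supplied, 240 - p = 3p - 200, gives p* = 110 and q* = 130.
Since 171 > 110, the floor is binding.
At p = 171: qd = 240 - 171 = 69 and qs = 3·171 - 200 = 313.
Surplus = qs - qd = 313 - 69 = 244.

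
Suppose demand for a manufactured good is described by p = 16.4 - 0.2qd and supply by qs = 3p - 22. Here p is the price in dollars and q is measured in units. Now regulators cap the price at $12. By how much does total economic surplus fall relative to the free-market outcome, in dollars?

Rearranging demand gives qd = 82 - 5p. Setting quantity demanded equal to quantity supplied, 82 - 5p = 3p - 22, gives p* = 13 and q* = 17.
The ceiling of 12 is below the equilibrium price 13, so it binds.
At p = 12: qd = 82 - 5·12 = 22 and qs = 3·12 - 22 = 14.
Quantity traded falls to 14. At q = 14 the demand price is (82 - 14)/5 = 13.6 and the supply price is (22 + 14)/3 = 12.
Deadweight loss = ½ · (13.6 - 12) · (17 - 14) = ½ · 1.6 · 3 = 2.4.

2.4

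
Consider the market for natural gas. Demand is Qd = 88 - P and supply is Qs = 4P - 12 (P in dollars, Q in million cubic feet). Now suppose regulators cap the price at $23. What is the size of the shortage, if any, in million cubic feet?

0

In a free market, 88 - P = 4P - 12 gives the equilibrium P* = 20, Q* = 68.
The ceiling of 23 is above the equilibrium price 20, so it is not binding; the market clears at P* = 20, Q* = 68.
Since the control does not bind, there is no shortage.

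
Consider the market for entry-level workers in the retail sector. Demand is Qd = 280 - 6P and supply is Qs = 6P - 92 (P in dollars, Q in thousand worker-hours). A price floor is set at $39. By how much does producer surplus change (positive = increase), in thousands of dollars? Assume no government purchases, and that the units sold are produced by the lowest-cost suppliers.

Setting quantity demanded equal to quantity supplied, 280 - 6P = 6P - 92, gives P* = 31 and Q* = 94.
Because the floor (39) lies above the market-clearing price, it is binding.
At P = 39: Qd = 280 - 6·39 = 46 and Qs = 6·39 - 92 = 142.
Producer surplus without the control is ½ · (31 - 46/3) · 94 = 2209/3.
With the floor, 46 units are sold at 39. The supply price at Q = 46 is 23, so PS = ½ · [(39 - 46/3) + (39 - 23)] · 46 = 2737/3.
Change in producer surplus = 2737/3 - 2209/3 = 176.

176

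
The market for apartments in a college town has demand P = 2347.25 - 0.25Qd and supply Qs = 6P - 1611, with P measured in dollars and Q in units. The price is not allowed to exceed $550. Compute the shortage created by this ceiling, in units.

Rearranging demand gives Qd = 9389 - 4P. In a free market, 9389 - 4P = 6P - 1611 gives the equilibrium P* = 1100, Q* = 4989.
Since 550 < 1100, the ceiling is binding.
At P = 550: Qd = 9389 - 4·550 = 7189 and Qs = 6·550 - 1611 = 1689.
Shortage = Qd - Qs = 7189 - 1689 = 5500.

5500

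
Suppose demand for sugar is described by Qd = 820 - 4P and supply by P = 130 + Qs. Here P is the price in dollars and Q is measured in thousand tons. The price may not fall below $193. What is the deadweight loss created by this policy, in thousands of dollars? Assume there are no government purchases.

Rearranging supply gives Qs = P - 130. In a free market, 820 - 4P = P - 130 gives the equilibrium P* = 190, Q* = 60.
Because the floor (193) lies above the market-clearing price, it is binding.
At P = 193: Qd = 820 - 4·193 = 48 and Qs = 193 - 130 = 63.
Quantity traded falls to 48. At Q = 48 the demand price is (820 - 48)/4 = 193 and the supply price is 130 + 48 = 178.
Deadweight loss = ½ · (193 - 178) · (60 - 48) = ½ · 15 · 12 = 90.

90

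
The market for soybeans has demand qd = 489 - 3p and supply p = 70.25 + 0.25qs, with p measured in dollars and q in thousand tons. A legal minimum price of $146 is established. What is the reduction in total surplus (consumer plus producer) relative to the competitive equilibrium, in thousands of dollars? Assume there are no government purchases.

3402

Rearranging supply gives qs = 4p - 281. Without the control the market clears where 489 - 3p = 4p - 281, i.e. p* = 110 and q* = 159.
Because the floor (146) lies above the market-clearing price, it is binding.
At p = 146: qd = 489 - 3·146 = 51 and qs = 4·146 - 281 = 303.
Quantity traded falls to 51. At q = 51 the demand price is (489 - 51)/3 = 146 and the supply price is (281 + 51)/4 = 83.
Deadweight loss = ½ · (146 - 83) · (159 - 51) = ½ · 63 · 108 = 3402.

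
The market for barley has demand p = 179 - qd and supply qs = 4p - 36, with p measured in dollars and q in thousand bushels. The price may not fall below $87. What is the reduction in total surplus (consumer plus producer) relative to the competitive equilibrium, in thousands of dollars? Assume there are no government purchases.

1210

Rearranging demand gives qd = 179 - p. In a free market, 179 - p = 4p - 36 gives the equilibrium p* = 43, q* = 136.
Because the floor (87) lies above the market-clearing price, it is binding.
At p = 87: qd = 179 - 87 = 92 and qs = 4·87 - 36 = 312.
Quantity traded falls to 92. At q = 92 the demand price is 179 - 92 = 87 and the supply price is (36 + 92)/4 = 32.
Deadweight loss = ½ · (87 - 32) · (136 - 92) = ½ · 55 · 44 = 1210.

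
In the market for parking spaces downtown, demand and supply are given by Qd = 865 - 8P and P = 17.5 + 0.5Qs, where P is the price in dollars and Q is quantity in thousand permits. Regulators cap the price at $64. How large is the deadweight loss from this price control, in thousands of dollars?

845

Rearranging supply gives Qs = 2P - 35. Setting quantity demanded equal to quantity supplied, 865 - 8P = 2P - 35, gives P* = 90 and Q* = 145.
Because the ceiling (64) lies below the market-clearing price, it is binding.
At P = 64: Qd = 865 - 8·64 = 353 and Qs = 2·64 - 35 = 93.
Quantity traded falls to 93. At Q = 93 the demand price is (865 - 93)/8 = 96.5 and the supply price is (35 + 93)/2 = 64.
Deadweight loss = ½ · (96.5 - 64) · (145 - 93) = ½ · 32.5 · 52 = 845.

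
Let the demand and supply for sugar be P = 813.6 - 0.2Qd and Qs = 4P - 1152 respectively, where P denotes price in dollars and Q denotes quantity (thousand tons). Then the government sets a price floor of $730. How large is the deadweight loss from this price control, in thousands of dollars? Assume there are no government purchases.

Rearranging demand gives Qd = 4068 - 5P. Without the control the market clears where 4068 - 5P = 4P - 1152, i.e. P* = 580 and Q* = 1168.
Because the floor (730) lies above the market-clearing price, it is binding.
At P = 730: Qd = 4068 - 5·730 = 418 and Qs = 4·730 - 1152 = 1768.
Quantity traded falls to 418. At Q = 418 the demand price is (4068 - 418)/5 = 730 and the supply price is (1152 + 418)/4 = 392.5.
Deadweight loss = ½ · (730 - 392.5) · (1168 - 418) = ½ · 337.5 · 750 = 126562.5.

126562.5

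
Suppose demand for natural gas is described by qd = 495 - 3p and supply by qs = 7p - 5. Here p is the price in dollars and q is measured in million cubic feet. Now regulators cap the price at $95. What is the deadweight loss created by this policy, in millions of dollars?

0

Setting quantity demanded equal to quantity supplied, 495 - 3p = 7p - 5, gives p* = 50 and q* = 345.
Since 95 is above p* = 50, the ceiling does not bind and the free-market outcome prevails.
Since the control does not bind, no trades are prevented and deadweight loss is zero.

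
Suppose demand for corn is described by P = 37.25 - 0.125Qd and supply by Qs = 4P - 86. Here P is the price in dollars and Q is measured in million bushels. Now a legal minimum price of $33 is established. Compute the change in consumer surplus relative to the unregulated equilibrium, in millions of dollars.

-38

Rearranging demand gives Qd = 298 - 8P. Equilibrium: 298 - 8P = 4P - 86, so 384 = 12P and P* = 32, Q* = 42.
Because the floor (33) lies above the market-clearing price, it is binding.
At P = 33: Qd = 298 - 8·33 = 34 and Qs = 4·33 - 86 = 46.
Consumer surplus without the control is ½ · (37.25 - 32) · 42 = 110.25.
With the floor, consumers buy 34 units at 33, so CS = ½ · (37.25 - 33) · 34 = 72.25.
Change in consumer surplus = 72.25 - 110.25 = -38.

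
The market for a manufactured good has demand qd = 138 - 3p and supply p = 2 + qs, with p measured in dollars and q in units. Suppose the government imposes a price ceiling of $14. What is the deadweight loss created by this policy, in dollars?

Rearranging supply gives qs = p - 2. Without the control the market clears where 138 - 3p = p - 2, i.e. p* = 35 and q* = 33.
Because the ceiling (14) lies below the market-clearing price, it is binding.
At p = 14: qd = 138 - 3·14 = 96 and qs = 14 - 2 = 12.
Quantity traded falls to 12. At q = 12 the demand price is (138 - 12)/3 = 42 and the supply price is 2 + 12 = 14.
Deadweight loss = ½ · (42 - 14) · (33 - 12) = ½ · 28 · 21 = 294.

294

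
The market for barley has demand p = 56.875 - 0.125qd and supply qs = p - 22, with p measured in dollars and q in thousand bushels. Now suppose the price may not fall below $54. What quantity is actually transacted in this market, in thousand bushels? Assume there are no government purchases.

Rearranging demand gives qd = 455 - 8p. In a free market, 455 - 8p = p - 22 gives the equilibrium p* = 53, q* = 31.
Since 54 > 53, the floor is binding.
At p = 54: qd = 455 - 8·54 = 23 and qs = 54 - 22 = 32.
The quantity actually transacted is the short side, demand: 23.

23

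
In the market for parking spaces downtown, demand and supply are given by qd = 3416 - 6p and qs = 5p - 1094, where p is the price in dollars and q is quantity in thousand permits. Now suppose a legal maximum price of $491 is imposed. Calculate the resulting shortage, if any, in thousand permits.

Without the control the market clears where 3416 - 6p = 5p - 1094, i.e. p* = 410 and q* = 956.
Since 491 is above p* = 410, the ceiling does not bind and the free-market outcome prevails.
Since the control does not bind, there is no shortage.

0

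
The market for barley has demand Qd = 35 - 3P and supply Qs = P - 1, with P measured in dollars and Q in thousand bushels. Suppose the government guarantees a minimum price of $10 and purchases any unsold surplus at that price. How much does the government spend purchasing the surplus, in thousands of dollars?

40

Setting quantity demanded equal to quantity supplied, 35 - 3P = P - 1, gives P* = 9 and Q* = 8.
Since 10 > 9, the floor is binding.
At P = 10: Qd = 35 - 3·10 = 5 and Qs = 10 - 1 = 9.
Surplus = Qs - Qd = 4.
Government expenditure = surplus × support price = 4 × 10 = 40.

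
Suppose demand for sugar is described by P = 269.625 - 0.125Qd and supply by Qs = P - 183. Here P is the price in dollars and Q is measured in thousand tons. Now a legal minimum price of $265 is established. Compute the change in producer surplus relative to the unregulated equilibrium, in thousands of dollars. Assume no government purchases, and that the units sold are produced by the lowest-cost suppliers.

-615

Rearranging demand gives Qd = 2157 - 8P. Without the control the market clears where 2157 - 8P = P - 183, i.e. P* = 260 and Q* = 77.
The floor of 265 is above the equilibrium price 260, so it binds.
At P = 265: Qd = 2157 - 8·265 = 37 and Qs = 265 - 183 = 82.
Producer surplus without the control is ½ · (260 - 183) · 77 = 2964.5.
With the floor, 37 units are sold at 265. The supply price at Q = 37 is 220, so PS = ½ · [(265 - 183) + (265 - 220)] · 37 = 2349.5.
Change in producer surplus = 2349.5 - 2964.5 = -615.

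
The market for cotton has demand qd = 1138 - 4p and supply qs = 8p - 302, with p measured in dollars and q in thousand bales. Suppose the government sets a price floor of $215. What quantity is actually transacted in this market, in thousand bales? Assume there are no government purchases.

278

Without the control the market clears where 1138 - 4p = 8p - 302, i.e. p* = 120 and q* = 658.
Because the floor (215) lies above the market-clearing price, it is binding.
At p = 215: qd = 1138 - 4·215 = 278 and qs = 8·215 - 302 = 1418.
The quantity actually transacted is the short side, demand: 278.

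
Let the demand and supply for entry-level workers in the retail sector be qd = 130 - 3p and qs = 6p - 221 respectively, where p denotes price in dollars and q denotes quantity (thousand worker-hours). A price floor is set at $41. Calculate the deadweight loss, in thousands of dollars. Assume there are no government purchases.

Setting quantity demanded equal to quantity supplied, 130 - 3p = 6p - 221, gives p* = 39 and q* = 13.
The floor of 41 is above the equilibrium price 39, so it binds.
At p = 41: qd = 130 - 3·41 = 7 and qs = 6·41 - 221 = 25.
Quantity traded falls to 7. At q = 7 the demand price is (130 - 7)/3 = 41 and the supply price is (221 + 7)/6 = 38.
Deadweight loss = ½ · (41 - 38) · (13 - 7) = ½ · 3 · 6 = 9.

9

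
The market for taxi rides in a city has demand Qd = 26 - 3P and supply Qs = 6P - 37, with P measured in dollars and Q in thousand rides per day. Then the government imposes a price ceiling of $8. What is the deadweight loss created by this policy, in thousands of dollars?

In a free market, 26 - 3P = 6P - 37 gives the equilibrium P* = 7, Q* = 5.
The ceiling of 8 is above the equilibrium price 7, so it is not binding; the market clears at P* = 7, Q* = 5.
Since the control does not bind, no trades are prevented and deadweight loss is zero.

0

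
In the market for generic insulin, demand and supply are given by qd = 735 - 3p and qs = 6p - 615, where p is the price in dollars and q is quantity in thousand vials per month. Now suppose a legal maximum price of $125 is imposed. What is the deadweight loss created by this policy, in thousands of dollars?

5625

Setting quantity demanded equal to quantity supplied, 735 - 3p = 6p - 615, gives p* = 150 and q* = 285.
The ceiling of 125 is below the equilibrium price 150, so it binds.
At p = 125: qd = 735 - 3·125 = 360 and qs = 6·125 - 615 = 135.
Quantity traded falls to 135. At q = 135 the demand price is (735 - 135)/3 = 200 and the supply price is (615 + 135)/6 = 125.
Deadweight loss = ½ · (200 - 125) · (285 - 135) = ½ · 75 · 150 = 5625.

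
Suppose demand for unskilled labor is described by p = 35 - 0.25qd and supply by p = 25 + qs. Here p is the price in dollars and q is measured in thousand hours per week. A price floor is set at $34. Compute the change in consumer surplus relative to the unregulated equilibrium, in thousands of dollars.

-6

Rearranging demand gives qd = 140 - 4p; rearranging supply gives qs = p - 25. In a free market, 140 - 4p = p - 25 gives the equilibrium p* = 33, q* = 8.
Because the floor (34) lies above the market-clearing price, it is binding.
At p = 34: qd = 140 - 4·34 = 4 and qs = 34 - 25 = 9.
Consumer surplus without the control is ½ · (35 - 33) · 8 = 8.
With the floor, consumers buy 4 units at 34, so CS = ½ · (35 - 34) · 4 = 2.
Change in consumer surplus = 2 - 8 = -6.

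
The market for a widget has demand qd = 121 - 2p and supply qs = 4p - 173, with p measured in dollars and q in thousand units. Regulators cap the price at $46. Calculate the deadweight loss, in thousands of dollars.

In a free market, 121 - 2p = 4p - 173 gives the equilibrium p* = 49, q* = 23.
Because the ceiling (46) lies below the market-clearing price, it is binding.
At p = 46: qd = 121 - 2·46 = 29 and qs = 4·46 - 173 = 11.
Quantity traded falls to 11. At q = 11 the demand price is (121 - 11)/2 = 55 and the supply price is (173 + 11)/4 = 46.
Deadweight loss = ½ · (55 - 46) · (23 - 11) = ½ · 9 · 12 = 54.

54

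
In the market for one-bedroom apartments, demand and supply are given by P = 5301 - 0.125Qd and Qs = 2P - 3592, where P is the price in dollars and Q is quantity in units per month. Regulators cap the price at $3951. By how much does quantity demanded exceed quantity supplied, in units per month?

6490

Rearranging demand gives Qd = 42408 - 8P. Without the control the market clears where 42408 - 8P = 2P - 3592, i.e. P* = 4600 and Q* = 5608.
Since 3951 < 4600, the ceiling is binding.
At P = 3951: Qd = 42408 - 8·3951 = 10800 and Qs = 2·3951 - 3592 = 4310.
Shortage = Qd - Qs = 10800 - 4310 = 6490.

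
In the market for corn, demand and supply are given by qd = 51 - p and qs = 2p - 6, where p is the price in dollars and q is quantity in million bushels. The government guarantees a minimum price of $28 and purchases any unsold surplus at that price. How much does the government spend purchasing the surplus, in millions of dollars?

756

Equilibrium: 51 - p = 2p - 6, so 57 = 3p and p* = 19, q* = 32.
The floor of 28 is above the equilibrium price 19, so it binds.
At p = 28: qd = 51 - 28 = 23 and qs = 2·28 - 6 = 50.
Surplus = qs - qd = 27.
Government expenditure = surplus × support price = 27 × 28 = 756.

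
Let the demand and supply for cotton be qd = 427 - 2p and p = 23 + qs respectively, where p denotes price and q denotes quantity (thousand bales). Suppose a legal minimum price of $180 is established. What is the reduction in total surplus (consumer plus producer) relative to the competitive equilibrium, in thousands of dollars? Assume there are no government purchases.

Rearranging supply gives qs = p - 23. Equilibrium: 427 - 2p = p - 23, so 450 = 3p and p* = 150, q* = 127.
Because the floor (180) lies above the market-clearing price, it is binding.
At p = 180: qd = 427 - 2·180 = 67 and qs = 180 - 23 = 157.
Quantity traded falls to 67. At q = 67 the demand price is (427 - 67)/2 = 180 and the supply price is 23 + 67 = 90.
Deadweight loss = ½ · (180 - 90) · (127 - 67) = ½ · 90 · 60 = 2700.

2700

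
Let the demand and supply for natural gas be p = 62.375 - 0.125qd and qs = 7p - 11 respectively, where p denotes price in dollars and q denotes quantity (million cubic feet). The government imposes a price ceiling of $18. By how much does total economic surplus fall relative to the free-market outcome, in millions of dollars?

Rearranging demand gives qd = 499 - 8p. Equilibrium: 499 - 8p = 7p - 11, so 510 = 15p and p* = 34, q* = 227.
Since 18 < 34, the ceiling is binding.
At p = 18: qd = 499 - 8·18 = 355 and qs = 7·18 - 11 = 115.
Quantity traded falls to 115. At q = 115 the demand price is (499 - 115)/8 = 48 and the supply price is (11 + 115)/7 = 18.
Deadweight loss = ½ · (48 - 18) · (227 - 115) = ½ · 30 · 112 = 1680.

1680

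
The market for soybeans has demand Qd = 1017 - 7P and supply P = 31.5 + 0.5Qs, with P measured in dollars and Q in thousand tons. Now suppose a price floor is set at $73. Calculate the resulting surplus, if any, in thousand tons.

Rearranging supply gives Qs = 2P - 63. Without the control the market clears where 1017 - 7P = 2P - 63, i.e. P* = 120 and Q* = 177.
Since 73 is below P* = 120, the floor does not bind and the free-market outcome prevails.
Since the control does not bind, there is no surplus.

0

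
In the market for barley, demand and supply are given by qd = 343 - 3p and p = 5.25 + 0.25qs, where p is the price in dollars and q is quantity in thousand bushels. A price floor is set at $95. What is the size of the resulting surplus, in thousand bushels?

Rearranging supply gives qs = 4p - 21. Without the control the market clears where 343 - 3p = 4p - 21, i.e. p* = 52 and q* = 187.
Because the floor (95) lies above the market-clearing price, it is binding.
At p = 95: qd = 343 - 3·95 = 58 and qs = 4·95 - 21 = 359.
Surplus = qs - qd = 359 - 58 = 301.

301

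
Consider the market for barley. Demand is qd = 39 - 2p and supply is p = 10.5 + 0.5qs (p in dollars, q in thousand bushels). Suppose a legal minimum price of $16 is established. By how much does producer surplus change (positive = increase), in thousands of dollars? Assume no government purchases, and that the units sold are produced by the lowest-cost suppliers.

Rearranging supply gives qs = 2p - 21. Without the control the market clears where 39 - 2p = 2p - 21, i.e. p* = 15 and q* = 9.
The floor of 16 is above the equilibrium price 15, so it binds.
At p = 16: qd = 39 - 2·16 = 7 and qs = 2·16 - 21 = 11.
Producer surplus without the control is ½ · (15 - 10.5) · 9 = 20.25.
With the floor, 7 units are sold at 16. The supply price at q = 7 is 14, so PS = ½ · [(16 - 10.5) + (16 - 14)] · 7 = 26.25.
Change in producer surplus = 26.25 - 20.25 = 6.

6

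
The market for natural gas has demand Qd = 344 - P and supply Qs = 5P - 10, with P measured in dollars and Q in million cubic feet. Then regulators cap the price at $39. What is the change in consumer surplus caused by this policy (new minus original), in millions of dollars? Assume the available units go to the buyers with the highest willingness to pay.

-1300

Equilibrium: 344 - P = 5P - 10, so 354 = 6P and P* = 59, Q* = 285.
Since 39 < 59, the ceiling is binding.
At P = 39: Qd = 344 - 39 = 305 and Qs = 5·39 - 10 = 185.
Consumer surplus without the control is ½ · (344 - 59) · 285 = 40612.5.
With the ceiling, 185 units are sold at 39 (assume they go to the highest-value buyers). The demand price at Q = 185 is 159, so CS = ½ · [(344 - 39) + (159 - 39)] · 185 = 39312.5.
Change in consumer surplus = 39312.5 - 40612.5 = -1300.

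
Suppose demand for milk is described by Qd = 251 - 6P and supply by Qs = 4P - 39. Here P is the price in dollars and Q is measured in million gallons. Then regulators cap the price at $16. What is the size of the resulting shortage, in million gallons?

130

In a free market, 251 - 6P = 4P - 39 gives the equilibrium P* = 29, Q* = 77.
The ceiling of 16 is below the equilibrium price 29, so it binds.
At P = 16: Qd = 251 - 6·16 = 155 and Qs = 4·16 - 39 = 25.
Shortage = Qd - Qs = 155 - 25 = 130.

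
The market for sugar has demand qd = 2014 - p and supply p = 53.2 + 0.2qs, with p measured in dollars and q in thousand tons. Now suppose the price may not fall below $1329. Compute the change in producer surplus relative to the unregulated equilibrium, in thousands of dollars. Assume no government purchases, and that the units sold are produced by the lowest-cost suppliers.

Rearranging supply gives qs = 5p - 266. In a free market, 2014 - p = 5p - 266 gives the equilibrium p* = 380, q* = 1634.
Because the floor (1329) lies above the market-clearing price, it is binding.
At p = 1329: qd = 2014 - 1329 = 685 and qs = 5·1329 - 266 = 6379.
Producer surplus without the control is ½ · (380 - 53.2) · 1634 = 266995.6.
With the floor, 685 units are sold at 1329. The supply price at q = 685 is 190.2, so PS = ½ · [(1329 - 53.2) + (1329 - 190.2)] · 685 = 827000.5.
Change in producer surplus = 827000.5 - 266995.6 = 560004.9.

560004.9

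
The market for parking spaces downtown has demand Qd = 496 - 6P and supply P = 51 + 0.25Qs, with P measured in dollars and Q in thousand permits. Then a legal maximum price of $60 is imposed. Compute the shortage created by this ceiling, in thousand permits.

100

Rearranging supply gives Qs = 4P - 204. Without the control the market clears where 496 - 6P = 4P - 204, i.e. P* = 70 and Q* = 76.
Because the ceiling (60) lies below the market-clearing price, it is binding.
At P = 60: Qd = 496 - 6·60 = 136 and Qs = 4·60 - 204 = 36.
Shortage = Qd - Qs = 136 - 36 = 100.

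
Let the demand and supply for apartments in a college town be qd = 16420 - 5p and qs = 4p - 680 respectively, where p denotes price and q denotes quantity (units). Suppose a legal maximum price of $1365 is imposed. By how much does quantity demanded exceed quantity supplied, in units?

Without the control the market clears where 16420 - 5p = 4p - 680, i.e. p* = 1900 and q* = 6920.
Because the ceiling (1365) lies below the market-clearing price, it is binding.
At p = 1365: qd = 16420 - 5·1365 = 9595 and qs = 4·1365 - 680 = 4780.
Shortage = qd - qs = 9595 - 4780 = 4815.

4815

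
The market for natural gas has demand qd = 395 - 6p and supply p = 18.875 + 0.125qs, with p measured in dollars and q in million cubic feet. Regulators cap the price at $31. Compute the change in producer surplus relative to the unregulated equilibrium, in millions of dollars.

-1032

Rearranging supply gives qs = 8p - 151. Without the control the market clears where 395 - 6p = 8p - 151, i.e. p* = 39 and q* = 161.
Since 31 < 39, the ceiling is binding.
At p = 31: qd = 395 - 6·31 = 209 and qs = 8·31 - 151 = 97.
Producer surplus without the control is ½ · (39 - 18.875) · 161 = 1620.0625.
With the ceiling, producers sell 97 units at 31, so PS = ½ · (31 - 18.875) · 97 = 588.0625.
Change in producer surplus = 588.0625 - 1620.0625 = -1032.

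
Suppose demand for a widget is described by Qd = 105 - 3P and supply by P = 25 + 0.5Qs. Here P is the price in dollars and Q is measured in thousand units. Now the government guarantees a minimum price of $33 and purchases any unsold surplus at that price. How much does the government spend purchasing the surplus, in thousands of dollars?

Rearranging supply gives Qs = 2P - 50. Setting quantity demanded equal to quantity supplied, 105 - 3P = 2P - 50, gives P* = 31 and Q* = 12.
The floor of 33 is above the equilibrium price 31, so it binds.
At P = 33: Qd = 105 - 3·33 = 6 and Qs = 2·33 - 50 = 16.
Surplus = Qs - Qd = 10.
Government expenditure = surplus × support price = 10 × 33 = 330.

330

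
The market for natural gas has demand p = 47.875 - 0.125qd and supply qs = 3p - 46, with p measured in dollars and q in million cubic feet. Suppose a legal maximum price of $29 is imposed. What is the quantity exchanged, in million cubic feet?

Rearranging demand gives qd = 383 - 8p. In a free market, 383 - 8p = 3p - 46 gives the equilibrium p* = 39, q* = 71.
Because the ceiling (29) lies below the market-clearing price, it is binding.
At p = 29: qd = 383 - 8·29 = 151 and qs = 3·29 - 46 = 41.
The quantity actually transacted is the short side, supply: 41.

41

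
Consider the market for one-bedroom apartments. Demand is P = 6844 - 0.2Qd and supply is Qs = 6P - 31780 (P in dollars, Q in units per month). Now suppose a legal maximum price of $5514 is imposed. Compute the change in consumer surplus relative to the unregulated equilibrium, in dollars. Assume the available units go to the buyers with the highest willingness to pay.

Rearranging demand gives Qd = 34220 - 5P. Setting quantity demanded equal to quantity supplied, 34220 - 5P = 6P - 31780, gives P* = 6000 and Q* = 4220.
The ceiling of 5514 is below the equilibrium price 6000, so it binds.
At P = 5514: Qd = 34220 - 5·5514 = 6650 and Qs = 6·5514 - 31780 = 1304.
Consumer surplus without the control is ½ · (6844 - 6000) · 4220 = 1780840.
With the ceiling, 1304 units are sold at 5514 (assume they go to the highest-value buyers). The demand price at Q = 1304 is 6583.2, so CS = ½ · [(6844 - 5514) + (6583.2 - 5514)] · 1304 = 1564278.4.
Change in consumer surplus = 1564278.4 - 1780840 = -216561.6.

-216561.6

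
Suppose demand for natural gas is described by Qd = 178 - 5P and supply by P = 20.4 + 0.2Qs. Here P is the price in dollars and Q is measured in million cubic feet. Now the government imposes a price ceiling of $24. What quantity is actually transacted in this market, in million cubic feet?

Rearranging supply gives Qs = 5P - 102. Equilibrium: 178 - 5P = 5P - 102, so 280 = 10P and P* = 28, Q* = 38.
The ceiling of 24 is below the equilibrium price 28, so it binds.
At P = 24: Qd = 178 - 5·24 = 58 and Qs = 5·24 - 102 = 18.
The quantity actually transacted is the short side, supply: 18.

18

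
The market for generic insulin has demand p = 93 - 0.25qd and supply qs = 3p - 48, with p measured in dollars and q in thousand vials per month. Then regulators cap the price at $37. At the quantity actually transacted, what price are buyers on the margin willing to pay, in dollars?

77.25

Rearranging demand gives qd = 372 - 4p. In a free market, 372 - 4p = 3p - 48 gives the equilibrium p* = 60, q* = 132.
The ceiling of 37 is below the equilibrium price 60, so it binds.
At p = 37: qd = 372 - 4·37 = 224 and qs = 3·37 - 48 = 63.
Only 63 units reach the market. On the demand curve, the marginal buyer's willingness to pay at q = 63 is (372 - 63)/4 = 77.25.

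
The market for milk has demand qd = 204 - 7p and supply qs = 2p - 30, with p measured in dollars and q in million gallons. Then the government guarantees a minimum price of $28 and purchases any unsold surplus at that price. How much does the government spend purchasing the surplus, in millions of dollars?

Without the control the market clears where 204 - 7p = 2p - 30, i.e. p* = 26 and q* = 22.
The floor of 28 is above the equilibrium price 26, so it binds.
At p = 28: qd = 204 - 7·28 = 8 and qs = 2·28 - 30 = 26.
Surplus = qs - qd = 18.
Government expenditure = surplus × support price = 18 × 28 = 504.

504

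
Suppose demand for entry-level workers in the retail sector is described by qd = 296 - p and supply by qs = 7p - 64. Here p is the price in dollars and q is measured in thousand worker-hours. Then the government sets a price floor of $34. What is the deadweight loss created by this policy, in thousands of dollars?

Equilibrium: 296 - p = 7p - 64, so 360 = 8p and p* = 45, q* = 251.
Since 34 is below p* = 45, the floor does not bind and the free-market outcome prevails.
Since the control does not bind, no trades are prevented and deadweight loss is zero.

0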